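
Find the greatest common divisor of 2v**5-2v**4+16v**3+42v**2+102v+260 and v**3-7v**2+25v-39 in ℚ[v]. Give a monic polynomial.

v**2-4v+13

By polynomial division,
  2v**5-2v**4+16v**3+42v**2+102v+260 = (2v**2+12v+50)(v**3-7v**2+25v-39) + (170v**2-680v+2210)
  v**3-7v**2+25v-39 = ((1/170)v-3/170)(170v**2-680v+2210) + (0)
Last nonzero remainder: 170v**2-680v+2210. Dividing through by 170 gives the monic gcd v**2-4v+13.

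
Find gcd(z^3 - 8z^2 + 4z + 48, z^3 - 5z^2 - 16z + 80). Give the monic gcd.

z - 4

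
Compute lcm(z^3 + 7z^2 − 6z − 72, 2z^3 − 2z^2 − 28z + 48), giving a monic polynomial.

By polynomial division,
  z^3 + 7z^2 − 6z − 72 = (1/2)(2z^3 − 2z^2 − 28z + 48) + (8z^2 + 8z − 96)
  2z^3 − 2z^2 − 28z + 48 = ((1/4)z − 1/2)(8z^2 + 8z − 96) + (0)
Last nonzero remainder: 8z^2 + 8z − 96. Dividing through by 8 gives the monic gcd z^2 + z − 12.
Then lcm(f, g) = f·g / gcd(f, g); expanding and making the result monic gives the answer.

z^4 + 5z^3 − 20z^2 − 60z + 144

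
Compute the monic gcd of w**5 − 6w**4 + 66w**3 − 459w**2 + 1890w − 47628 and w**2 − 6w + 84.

w**2 − 6w + 84

Apply the Euclidean algorithm:
  w**5 − 6w**4 + 66w**3 − 459w**2 + 1890w − 47628 = (w**3 − 18w − 567)(w**2 − 6w + 84) + (0)
The last nonzero remainder w**2 − 6w + 84 is already monic.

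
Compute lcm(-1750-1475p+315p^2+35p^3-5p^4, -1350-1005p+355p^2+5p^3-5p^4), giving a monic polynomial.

By polynomial division,
  -5p^4+35p^3+315p^2-1475p-1750 = (-5p^4+5p^3+355p^2-1005p-1350) + (30p^3-40p^2-470p-400)
  -5p^4+5p^3+355p^2-1005p-1350 = (-(1/6)p-1/18)(30p^3-40p^2-470p-400) + ((2470/9)p^2-(9880/9)p-12350/9)
  30p^3-40p^2-470p-400 = ((27/247)p+72/247)((2470/9)p^2-(9880/9)p-12350/9) + (0)
Last nonzero remainder: (2470/9)p^2-(9880/9)p-12350/9. Dividing through by 2470/9 gives the monic gcd p^2-4p-5.
Then lcm(f, g) = f·g / gcd(f, g); expanding and making the result monic gives the answer.

-18900-14880p+4637p^2+484p^3-138p^4-4p^5+p^6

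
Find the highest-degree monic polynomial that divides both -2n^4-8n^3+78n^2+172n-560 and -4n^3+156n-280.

n^3-39n+70

Repeated division with remainder:
  -2n^4-8n^3+78n^2+172n-560 = ((1/2)n+2)(-4n^3+156n-280) + (0)
Last nonzero remainder: -4n^3+156n-280. Dividing through by -4 gives the monic gcd n^3-39n+70.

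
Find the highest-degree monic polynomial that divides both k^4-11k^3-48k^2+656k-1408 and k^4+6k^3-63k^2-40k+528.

By polynomial division,
  k^4-11k^3-48k^2+656k-1408 = (k^4+6k^3-63k^2-40k+528) + (-17k^3+15k^2+696k-1936)
  k^4+6k^3-63k^2-40k+528 = (-(1/17)k-117/289)(-17k^3+15k^2+696k-1936) + (-(4620/289)k^2+(36960/289)k-73920/289)
  -17k^3+15k^2+696k-1936 = ((4913/4620)k+3179/420)(-(4620/289)k^2+(36960/289)k-73920/289) + (0)
Last nonzero remainder: -(4620/289)k^2+(36960/289)k-73920/289. Dividing through by -4620/289 gives the monic gcd k^2-8k+16.

k^2-8k+16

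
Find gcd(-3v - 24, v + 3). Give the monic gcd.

Apply the Euclidean algorithm:
  -3v - 24 = (-3)(v + 3) + (-15)
  v + 3 = (-(1/15)v - 1/5)(-15) + (0)
The last nonzero remainder is the constant -15, so the polynomials are coprime and gcd = 1.

1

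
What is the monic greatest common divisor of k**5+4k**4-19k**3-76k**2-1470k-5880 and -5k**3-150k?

k**2+30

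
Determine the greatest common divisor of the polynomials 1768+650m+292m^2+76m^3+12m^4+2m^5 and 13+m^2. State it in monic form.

13+m^2

Repeated division with remainder:
  2m^5+12m^4+76m^3+292m^2+650m+1768 = (2m^3+12m^2+50m+136)(m^2+13) + (0)
The last nonzero remainder m^2+13 is already monic.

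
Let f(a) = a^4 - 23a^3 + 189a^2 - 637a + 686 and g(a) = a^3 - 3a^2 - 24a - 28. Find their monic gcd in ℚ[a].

Euclidean algorithm in ℚ[a]:
  a^4 - 23a^3 + 189a^2 - 637a + 686 = (a - 20)(a^3 - 3a^2 - 24a - 28) + (153a^2 - 1089a + 126)
  a^3 - 3a^2 - 24a - 28 = ((1/153)a + 70/2601)(153a^2 - 1089a + 126) + ((1296/289)a - 9072/289)
  153a^2 - 1089a + 126 = ((4913/144)a - 289/72)((1296/289)a - 9072/289) + (0)
Last nonzero remainder: (1296/289)a - 9072/289. Dividing through by 1296/289 gives the monic gcd a - 7.

a - 7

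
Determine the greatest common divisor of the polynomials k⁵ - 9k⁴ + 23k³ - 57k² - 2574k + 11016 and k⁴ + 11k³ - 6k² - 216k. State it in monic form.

By polynomial division,
  k⁵ - 9k⁴ + 23k³ - 57k² - 2574k + 11016 = (k - 20)(k⁴ + 11k³ - 6k² - 216k) + (249k³ + 39k² - 6894k + 11016)
  k⁴ + 11k³ - 6k² - 216k = ((1/249)k + 300/6889)(249k³ + 39k² - 6894k + 11016) + ((137700/6889)k² + (275400/6889)k - 3304800/6889)
  249k³ + 39k² - 6894k + 11016 = ((571787/45900)k - 6889/300)((137700/6889)k² + (275400/6889)k - 3304800/6889) + (0)
Last nonzero remainder: (137700/6889)k² + (275400/6889)k - 3304800/6889. Dividing through by 137700/6889 gives the monic gcd k² + 2k - 24.

k² + 2k - 24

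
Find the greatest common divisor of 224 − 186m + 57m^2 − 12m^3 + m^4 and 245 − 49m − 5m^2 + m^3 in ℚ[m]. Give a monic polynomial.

Repeated division with remainder:
  m^4 − 12m^3 + 57m^2 − 186m + 224 = (m − 7)(m^3 − 5m^2 − 49m + 245) + (71m^2 − 774m + 1939)
  m^3 − 5m^2 − 49m + 245 = ((1/71)m + 419/5041)(71m^2 − 774m + 1939) + (−(60372/5041)m + 422604/5041)
  71m^2 − 774m + 1939 = (−(357911/60372)m + 1396357/60372)(−(60372/5041)m + 422604/5041) + (0)
Last nonzero remainder: −(60372/5041)m + 422604/5041. Dividing through by −60372/5041 gives the monic gcd m − 7.

−7 + m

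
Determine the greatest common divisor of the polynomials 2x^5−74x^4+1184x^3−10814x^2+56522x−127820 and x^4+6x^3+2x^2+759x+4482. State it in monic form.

Repeated division with remainder:
  2x^5−74x^4+1184x^3−10814x^2+56522x−127820 = (2x−86)(x^4+6x^3+2x^2+759x+4482) + (1696x^3−12160x^2+112832x+257632)
  x^4+6x^3+2x^2+759x+4482 = ((1/1696)x+349/44944)(1696x^3−12160x^2+112832x+257632) + ((83980/2809)x^2−(755820/2809)x+6970340/2809)
  1696x^3−12160x^2+112832x+257632 = ((1191016/20995)x+2179784/20995)((83980/2809)x^2−(755820/2809)x+6970340/2809) + (0)
Last nonzero remainder: (83980/2809)x^2−(755820/2809)x+6970340/2809. Dividing through by 83980/2809 gives the monic gcd x^2−9x+83.

x^2−9x+83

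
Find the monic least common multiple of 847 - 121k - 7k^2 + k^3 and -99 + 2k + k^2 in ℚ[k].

By polynomial division,
  k^3 - 7k^2 - 121k + 847 = (k - 9)(k^2 + 2k - 99) + (-4k - 44)
  k^2 + 2k - 99 = (-(1/4)k + 9/4)(-4k - 44) + (0)
Last nonzero remainder: -4k - 44. Dividing through by -4 gives the monic gcd k + 11.
Then lcm(f, g) = f·g / gcd(f, g); expanding and making the result monic gives the answer.

-7623 + 1936k - 58k^2 - 16k^3 + k^4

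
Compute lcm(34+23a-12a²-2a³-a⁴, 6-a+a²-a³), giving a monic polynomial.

-102-103a-21a²-5a³+17a⁴+3a⁵+a⁶

Apply the Euclidean algorithm:
  -a⁴-2a³-12a²+23a+34 = (a+3)(-a³+a²-a+6) + (-14a²+20a+16)
  -a³+a²-a+6 = ((1/14)a+3/98)(-14a²+20a+16) + (-(135/49)a+270/49)
  -14a²+20a+16 = ((686/135)a+392/135)(-(135/49)a+270/49) + (0)
Last nonzero remainder: -(135/49)a+270/49. Dividing through by -135/49 gives the monic gcd a-2.
Then lcm(f, g) = f·g / gcd(f, g); expanding and making the result monic gives the answer.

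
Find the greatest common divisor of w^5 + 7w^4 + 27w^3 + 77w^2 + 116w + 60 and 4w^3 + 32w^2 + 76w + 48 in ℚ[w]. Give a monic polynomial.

w^2 + 4w + 3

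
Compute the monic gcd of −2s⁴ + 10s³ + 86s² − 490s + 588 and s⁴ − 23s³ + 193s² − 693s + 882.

s² − 10s + 21

Euclidean algorithm in ℚ[s]:
  −2s⁴ + 10s³ + 86s² − 490s + 588 = (−2)(s⁴ − 23s³ + 193s² − 693s + 882) + (−36s³ + 472s² − 1876s + 2352)
  s⁴ − 23s³ + 193s² − 693s + 882 = (−(1/36)s + 89/324)(−36s³ + 472s² − 1876s + 2352) + ((910/81)s² − (9100/81)s + 6370/27)
  −36s³ + 472s² − 1876s + 2352 = (−(1458/455)s + 648/65)((910/81)s² − (9100/81)s + 6370/27) + (0)
Last nonzero remainder: (910/81)s² − (9100/81)s + 6370/27. Dividing through by 910/81 gives the monic gcd s² − 10s + 21.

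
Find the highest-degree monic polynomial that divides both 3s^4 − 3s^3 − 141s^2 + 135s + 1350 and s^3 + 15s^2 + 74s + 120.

s + 6

By polynomial division,
  3s^4 − 3s^3 − 141s^2 + 135s + 1350 = (3s − 48)(s^3 + 15s^2 + 74s + 120) + (357s^2 + 3327s + 7110)
  s^3 + 15s^2 + 74s + 120 = ((1/357)s + 676/42483)(357s^2 + 3327s + 7110) + ((16200/14161)s + 97200/14161)
  357s^2 + 3327s + 7110 = ((1685159/5400)s + 1118719/1080)((16200/14161)s + 97200/14161) + (0)
Last nonzero remainder: (16200/14161)s + 97200/14161. Dividing through by 16200/14161 gives the monic gcd s + 6.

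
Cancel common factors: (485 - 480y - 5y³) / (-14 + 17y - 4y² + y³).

(-485 - 5y - 5y²)/(14 - 3y + y²)

Apply the Euclidean algorithm:
  -5y³ - 480y + 485 = (-5)(y³ - 4y² + 17y - 14) + (-20y² - 395y + 415)
  y³ - 4y² + 17y - 14 = (-(1/20)y + 19/16)(-20y² - 395y + 415) + ((8109/16)y - 8109/16)
  -20y² - 395y + 415 = (-(320/8109)y - 6640/8109)((8109/16)y - 8109/16) + (0)
Last nonzero remainder: (8109/16)y - 8109/16. Dividing through by 8109/16 gives the monic gcd y - 1.
Cancel y - 1 from numerator and denominator to get the reduced form.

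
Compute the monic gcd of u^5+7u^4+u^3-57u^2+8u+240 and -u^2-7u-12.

Repeated division with remainder:
  u^5+7u^4+u^3-57u^2+8u+240 = (-u^3+11u-20)(-u^2-7u-12) + (0)
Last nonzero remainder: -u^2-7u-12. Dividing through by -1 gives the monic gcd u^2+7u+12.

u^2+7u+12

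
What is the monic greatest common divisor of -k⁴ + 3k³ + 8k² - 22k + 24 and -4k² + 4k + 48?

k² - k - 12

Repeated division with remainder:
  -k⁴ + 3k³ + 8k² - 22k + 24 = ((1/4)k² - (1/2)k + 1/2)(-4k² + 4k + 48) + (0)
Last nonzero remainder: -4k² + 4k + 48. Dividing through by -4 gives the monic gcd k² - k - 12.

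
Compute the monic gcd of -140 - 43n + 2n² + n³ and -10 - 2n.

5 + n

Euclidean algorithm in ℚ[n]:
  n³ + 2n² - 43n - 140 = (-(1/2)n² + (3/2)n + 14)(-2n - 10) + (0)
Last nonzero remainder: -2n - 10. Dividing through by -2 gives the monic gcd n + 5.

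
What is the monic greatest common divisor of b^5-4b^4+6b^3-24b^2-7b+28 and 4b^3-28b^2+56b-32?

Apply the Euclidean algorithm:
  b^5-4b^4+6b^3-24b^2-7b+28 = ((1/4)b^2+(3/4)b+13/4)(4b^3-28b^2+56b-32) + (33b^2-165b+132)
  4b^3-28b^2+56b-32 = ((4/33)b-8/33)(33b^2-165b+132) + (0)
Last nonzero remainder: 33b^2-165b+132. Dividing through by 33 gives the monic gcd b^2-5b+4.

b^2-5b+4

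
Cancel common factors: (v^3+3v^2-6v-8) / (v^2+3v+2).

(v^2+2v-8)/(v+2)

By polynomial division,
  v^3+3v^2-6v-8 = (v)(v^2+3v+2) + (-8v-8)
  v^2+3v+2 = (-(1/8)v-1/4)(-8v-8) + (0)
Last nonzero remainder: -8v-8. Dividing through by -8 gives the monic gcd v+1.
Cancel v+1 from numerator and denominator to get the reduced form.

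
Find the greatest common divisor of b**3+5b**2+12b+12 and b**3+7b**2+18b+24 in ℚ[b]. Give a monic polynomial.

b**2+3b+6

Euclidean algorithm in ℚ[b]:
  b**3+5b**2+12b+12 = (b**3+7b**2+18b+24) + (-2b**2-6b-12)
  b**3+7b**2+18b+24 = (-(1/2)b-2)(-2b**2-6b-12) + (0)
Last nonzero remainder: -2b**2-6b-12. Dividing through by -2 gives the monic gcd b**2+3b+6.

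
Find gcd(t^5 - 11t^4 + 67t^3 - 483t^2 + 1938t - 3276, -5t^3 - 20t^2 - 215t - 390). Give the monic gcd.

Apply the Euclidean algorithm:
  t^5 - 11t^4 + 67t^3 - 483t^2 + 1938t - 3276 = (-(1/5)t^2 + 3t - 84/5)(-5t^3 - 20t^2 - 215t - 390) + (-252t^2 - 504t - 9828)
  -5t^3 - 20t^2 - 215t - 390 = ((5/252)t + 5/126)(-252t^2 - 504t - 9828) + (0)
Last nonzero remainder: -252t^2 - 504t - 9828. Dividing through by -252 gives the monic gcd t^2 + 2t + 39.

t^2 + 2t + 39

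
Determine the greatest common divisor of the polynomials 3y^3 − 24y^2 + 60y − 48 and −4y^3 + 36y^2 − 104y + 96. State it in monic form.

Apply the Euclidean algorithm:
  3y^3 − 24y^2 + 60y − 48 = (−3/4)(−4y^3 + 36y^2 − 104y + 96) + (3y^2 − 18y + 24)
  −4y^3 + 36y^2 − 104y + 96 = (−(4/3)y + 4)(3y^2 − 18y + 24) + (0)
Last nonzero remainder: 3y^2 − 18y + 24. Dividing through by 3 gives the monic gcd y^2 − 6y + 8.

y^2 − 6y + 8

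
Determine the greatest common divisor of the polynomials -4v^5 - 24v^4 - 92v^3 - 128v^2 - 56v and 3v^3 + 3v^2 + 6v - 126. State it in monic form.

v^2 + 4v + 14

Euclidean algorithm in ℚ[v]:
  -4v^5 - 24v^4 - 92v^3 - 128v^2 - 56v = (-(4/3)v^2 - (20/3)v - 64/3)(3v^3 + 3v^2 + 6v - 126) + (-192v^2 - 768v - 2688)
  3v^3 + 3v^2 + 6v - 126 = (-(1/64)v + 3/64)(-192v^2 - 768v - 2688) + (0)
Last nonzero remainder: -192v^2 - 768v - 2688. Dividing through by -192 gives the monic gcd v^2 + 4v + 14.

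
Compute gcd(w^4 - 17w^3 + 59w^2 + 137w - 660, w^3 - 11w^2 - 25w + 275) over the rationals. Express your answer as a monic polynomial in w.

w^2 - 16w + 55

By polynomial division,
  w^4 - 17w^3 + 59w^2 + 137w - 660 = (w - 6)(w^3 - 11w^2 - 25w + 275) + (18w^2 - 288w + 990)
  w^3 - 11w^2 - 25w + 275 = ((1/18)w + 5/18)(18w^2 - 288w + 990) + (0)
Last nonzero remainder: 18w^2 - 288w + 990. Dividing through by 18 gives the monic gcd w^2 - 16w + 55.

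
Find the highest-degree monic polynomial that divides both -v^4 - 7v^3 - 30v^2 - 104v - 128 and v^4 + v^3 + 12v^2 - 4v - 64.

v^3 + 3v^2 + 18v + 32

Repeated division with remainder:
  -v^4 - 7v^3 - 30v^2 - 104v - 128 = (-1)(v^4 + v^3 + 12v^2 - 4v - 64) + (-6v^3 - 18v^2 - 108v - 192)
  v^4 + v^3 + 12v^2 - 4v - 64 = (-(1/6)v + 1/3)(-6v^3 - 18v^2 - 108v - 192) + (0)
Last nonzero remainder: -6v^3 - 18v^2 - 108v - 192. Dividing through by -6 gives the monic gcd v^3 + 3v^2 + 18v + 32.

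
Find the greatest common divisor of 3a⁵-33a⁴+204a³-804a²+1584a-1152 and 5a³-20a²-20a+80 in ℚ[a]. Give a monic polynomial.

a²-6a+8

Apply the Euclidean algorithm:
  3a⁵-33a⁴+204a³-804a²+1584a-1152 = ((3/5)a²-(21/5)a+132/5)(5a³-20a²-20a+80) + (-408a²+2448a-3264)
  5a³-20a²-20a+80 = (-(5/408)a-5/204)(-408a²+2448a-3264) + (0)
Last nonzero remainder: -408a²+2448a-3264. Dividing through by -408 gives the monic gcd a²-6a+8.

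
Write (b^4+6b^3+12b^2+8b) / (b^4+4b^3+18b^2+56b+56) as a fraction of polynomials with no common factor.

(b^2+2b)/(b^2+14)

Repeated division with remainder:
  b^4+6b^3+12b^2+8b = (b^4+4b^3+18b^2+56b+56) + (2b^3-6b^2-48b-56)
  b^4+4b^3+18b^2+56b+56 = ((1/2)b+7/2)(2b^3-6b^2-48b-56) + (63b^2+252b+252)
  2b^3-6b^2-48b-56 = ((2/63)b-2/9)(63b^2+252b+252) + (0)
Last nonzero remainder: 63b^2+252b+252. Dividing through by 63 gives the monic gcd b^2+4b+4.
Cancel b^2+4b+4 from numerator and denominator to get the reduced form.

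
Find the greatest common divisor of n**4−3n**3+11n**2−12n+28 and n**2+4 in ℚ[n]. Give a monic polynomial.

Euclidean algorithm in ℚ[n]:
  n**4−3n**3+11n**2−12n+28 = (n**2−3n+7)(n**2+4) + (0)
The last nonzero remainder n**2+4 is already monic.

n**2+4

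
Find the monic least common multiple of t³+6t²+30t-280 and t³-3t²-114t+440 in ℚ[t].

t⁵+7t⁴-74t³-910t²-3580t+30800

Apply the Euclidean algorithm:
  t³+6t²+30t-280 = (t³-3t²-114t+440) + (9t²+144t-720)
  t³-3t²-114t+440 = ((1/9)t-19/9)(9t²+144t-720) + (270t-1080)
  9t²+144t-720 = ((1/30)t+2/3)(270t-1080) + (0)
Last nonzero remainder: 270t-1080. Dividing through by 270 gives the monic gcd t-4.
Then lcm(f, g) = f·g / gcd(f, g); expanding and making the result monic gives the answer.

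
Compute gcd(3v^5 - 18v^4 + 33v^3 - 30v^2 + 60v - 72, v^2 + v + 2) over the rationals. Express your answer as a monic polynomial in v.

v^2 + v + 2

Apply the Euclidean algorithm:
  3v^5 - 18v^4 + 33v^3 - 30v^2 + 60v - 72 = (3v^3 - 21v^2 + 48v - 36)(v^2 + v + 2) + (0)
The last nonzero remainder v^2 + v + 2 is already monic.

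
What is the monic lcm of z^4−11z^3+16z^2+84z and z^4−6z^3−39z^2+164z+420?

By polynomial division,
  z^4−11z^3+16z^2+84z = (z^4−6z^3−39z^2+164z+420) + (−5z^3+55z^2−80z−420)
  z^4−6z^3−39z^2+164z+420 = (−(1/5)z−1)(−5z^3+55z^2−80z−420) + (0)
Last nonzero remainder: −5z^3+55z^2−80z−420. Dividing through by −5 gives the monic gcd z^3−11z^2+16z+84.
Then lcm(f, g) = f·g / gcd(f, g); expanding and making the result monic gives the answer.

z^5−6z^4−39z^3+164z^2+420z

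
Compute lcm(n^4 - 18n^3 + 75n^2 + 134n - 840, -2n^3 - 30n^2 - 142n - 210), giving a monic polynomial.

n^6 - 6n^5 - 106n^4 + 404n^3 + 3393n^2 - 5390n - 29400

Euclidean algorithm in ℚ[n]:
  n^4 - 18n^3 + 75n^2 + 134n - 840 = (-(1/2)n + 33/2)(-2n^3 - 30n^2 - 142n - 210) + (499n^2 + 2372n + 2625)
  -2n^3 - 30n^2 - 142n - 210 = (-(2/499)n - 10226/249001)(499n^2 + 2372n + 2625) + (-(8482320/249001)n - 25446960/249001)
  499n^2 + 2372n + 2625 = (-(124251499/8482320)n - 6225025/242352)(-(8482320/249001)n - 25446960/249001) + (0)
Last nonzero remainder: -(8482320/249001)n - 25446960/249001. Dividing through by -8482320/249001 gives the monic gcd n + 3.
Then lcm(f, g) = f·g / gcd(f, g); expanding and making the result monic gives the answer.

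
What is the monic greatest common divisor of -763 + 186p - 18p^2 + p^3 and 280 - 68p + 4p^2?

Repeated division with remainder:
  p^3 - 18p^2 + 186p - 763 = ((1/4)p - 1/4)(4p^2 - 68p + 280) + (99p - 693)
  4p^2 - 68p + 280 = ((4/99)p - 40/99)(99p - 693) + (0)
Last nonzero remainder: 99p - 693. Dividing through by 99 gives the monic gcd p - 7.

-7 + p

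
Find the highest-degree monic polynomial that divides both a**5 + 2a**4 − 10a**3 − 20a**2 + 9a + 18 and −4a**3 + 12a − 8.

a**2 + a − 2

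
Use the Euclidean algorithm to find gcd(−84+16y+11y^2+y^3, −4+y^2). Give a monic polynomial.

−2+y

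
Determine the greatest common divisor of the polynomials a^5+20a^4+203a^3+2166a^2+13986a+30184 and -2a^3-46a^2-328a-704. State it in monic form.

Euclidean algorithm in ℚ[a]:
  a^5+20a^4+203a^3+2166a^2+13986a+30184 = (-(1/2)a^2+(3/2)a-54)(-2a^3-46a^2-328a-704) + (-178a^2-2670a-7832)
  -2a^3-46a^2-328a-704 = ((1/89)a+8/89)(-178a^2-2670a-7832) + (0)
Last nonzero remainder: -178a^2-2670a-7832. Dividing through by -178 gives the monic gcd a^2+15a+44.

a^2+15a+44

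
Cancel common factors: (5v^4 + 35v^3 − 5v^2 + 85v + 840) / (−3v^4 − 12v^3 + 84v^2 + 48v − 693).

(−5v^2 + 15v − 40)/(3v^2 − 18v + 33)

Repeated division with remainder:
  5v^4 + 35v^3 − 5v^2 + 85v + 840 = (−5/3)(−3v^4 − 12v^3 + 84v^2 + 48v − 693) + (15v^3 + 135v^2 + 165v − 315)
  −3v^4 − 12v^3 + 84v^2 + 48v − 693 = (−(1/5)v + 1)(15v^3 + 135v^2 + 165v − 315) + (−18v^2 − 180v − 378)
  15v^3 + 135v^2 + 165v − 315 = (−(5/6)v + 5/6)(−18v^2 − 180v − 378) + (0)
Last nonzero remainder: −18v^2 − 180v − 378. Dividing through by −18 gives the monic gcd v^2 + 10v + 21.
Cancel v^2 + 10v + 21 from numerator and denominator to get the reduced form.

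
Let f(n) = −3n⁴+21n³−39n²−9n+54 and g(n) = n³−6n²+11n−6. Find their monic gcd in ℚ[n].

By polynomial division,
  −3n⁴+21n³−39n²−9n+54 = (−3n+3)(n³−6n²+11n−6) + (12n²−60n+72)
  n³−6n²+11n−6 = ((1/12)n−1/12)(12n²−60n+72) + (0)
Last nonzero remainder: 12n²−60n+72. Dividing through by 12 gives the monic gcd n²−5n+6.

n²−5n+6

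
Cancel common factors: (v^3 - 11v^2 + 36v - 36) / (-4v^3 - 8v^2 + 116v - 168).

(-v + 6)/(4v + 28)

Apply the Euclidean algorithm:
  v^3 - 11v^2 + 36v - 36 = (-1/4)(-4v^3 - 8v^2 + 116v - 168) + (-13v^2 + 65v - 78)
  -4v^3 - 8v^2 + 116v - 168 = ((4/13)v + 28/13)(-13v^2 + 65v - 78) + (0)
Last nonzero remainder: -13v^2 + 65v - 78. Dividing through by -13 gives the monic gcd v^2 - 5v + 6.
Cancel v^2 - 5v + 6 from numerator and denominator to get the reduced form.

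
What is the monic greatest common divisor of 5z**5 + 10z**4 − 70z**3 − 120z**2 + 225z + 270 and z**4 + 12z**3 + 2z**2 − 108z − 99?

z**3 + z**2 − 9z − 9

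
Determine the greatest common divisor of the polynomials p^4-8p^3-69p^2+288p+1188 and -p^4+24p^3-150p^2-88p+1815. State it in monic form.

Repeated division with remainder:
  p^4-8p^3-69p^2+288p+1188 = (-1)(-p^4+24p^3-150p^2-88p+1815) + (16p^3-219p^2+200p+3003)
  -p^4+24p^3-150p^2-88p+1815 = (-(1/16)p+165/256)(16p^3-219p^2+200p+3003) + ((935/256)p^2-(935/32)p-30855/256)
  16p^3-219p^2+200p+3003 = ((4096/935)p-23296/935)((935/256)p^2-(935/32)p-30855/256) + (0)
Last nonzero remainder: (935/256)p^2-(935/32)p-30855/256. Dividing through by 935/256 gives the monic gcd p^2-8p-33.

p^2-8p-33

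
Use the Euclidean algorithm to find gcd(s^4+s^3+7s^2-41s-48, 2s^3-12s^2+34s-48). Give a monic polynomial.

s-3

Apply the Euclidean algorithm:
  s^4+s^3+7s^2-41s-48 = ((1/2)s+7/2)(2s^3-12s^2+34s-48) + (32s^2-136s+120)
  2s^3-12s^2+34s-48 = ((1/16)s-7/64)(32s^2-136s+120) + ((93/8)s-279/8)
  32s^2-136s+120 = ((256/93)s-320/93)((93/8)s-279/8) + (0)
Last nonzero remainder: (93/8)s-279/8. Dividing through by 93/8 gives the monic gcd s-3.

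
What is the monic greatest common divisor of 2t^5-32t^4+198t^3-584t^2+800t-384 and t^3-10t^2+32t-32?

t^2-8t+16

Apply the Euclidean algorithm:
  2t^5-32t^4+198t^3-584t^2+800t-384 = (2t^2-12t+14)(t^3-10t^2+32t-32) + (4t^2-32t+64)
  t^3-10t^2+32t-32 = ((1/4)t-1/2)(4t^2-32t+64) + (0)
Last nonzero remainder: 4t^2-32t+64. Dividing through by 4 gives the monic gcd t^2-8t+16.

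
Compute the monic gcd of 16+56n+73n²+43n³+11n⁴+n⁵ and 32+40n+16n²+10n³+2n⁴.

4+5n+n²

Euclidean algorithm in ℚ[n]:
  n⁵+11n⁴+43n³+73n²+56n+16 = ((1/2)n+3)(2n⁴+10n³+16n²+40n+32) + (5n³+5n²-80n-80)
  2n⁴+10n³+16n²+40n+32 = ((2/5)n+8/5)(5n³+5n²-80n-80) + (40n²+200n+160)
  5n³+5n²-80n-80 = ((1/8)n-1/2)(40n²+200n+160) + (0)
Last nonzero remainder: 40n²+200n+160. Dividing through by 40 gives the monic gcd n²+5n+4.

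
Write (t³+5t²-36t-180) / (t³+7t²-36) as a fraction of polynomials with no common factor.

(t²-t-30)/(t²+t-6)

Euclidean algorithm in ℚ[t]:
  t³+5t²-36t-180 = (t³+7t²-36) + (-2t²-36t-144)
  t³+7t²-36 = (-(1/2)t+11/2)(-2t²-36t-144) + (126t+756)
  -2t²-36t-144 = (-(1/63)t-4/21)(126t+756) + (0)
Last nonzero remainder: 126t+756. Dividing through by 126 gives the monic gcd t+6.
Cancel t+6 from numerator and denominator to get the reduced form.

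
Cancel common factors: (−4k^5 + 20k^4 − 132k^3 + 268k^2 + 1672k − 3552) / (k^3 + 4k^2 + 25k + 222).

(−4k^3 + 12k^2 + 40k − 96)/(k + 6)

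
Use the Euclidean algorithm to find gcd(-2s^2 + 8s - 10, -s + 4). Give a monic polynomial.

Euclidean algorithm in ℚ[s]:
  -2s^2 + 8s - 10 = (2s)(-s + 4) + (-10)
  -s + 4 = ((1/10)s - 2/5)(-10) + (0)
The last nonzero remainder is the constant -10, so the polynomials are coprime and gcd = 1.

1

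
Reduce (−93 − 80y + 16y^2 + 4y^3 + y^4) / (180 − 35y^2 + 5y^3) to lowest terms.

(31 + 37y + 7y^2 + y^3)/(−60 − 20y + 5y^2)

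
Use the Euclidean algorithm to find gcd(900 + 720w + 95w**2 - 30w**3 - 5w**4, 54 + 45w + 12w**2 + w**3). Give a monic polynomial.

Apply the Euclidean algorithm:
  -5w**4 - 30w**3 + 95w**2 + 720w + 900 = (-5w + 30)(w**3 + 12w**2 + 45w + 54) + (-40w**2 - 360w - 720)
  w**3 + 12w**2 + 45w + 54 = (-(1/40)w - 3/40)(-40w**2 - 360w - 720) + (0)
Last nonzero remainder: -40w**2 - 360w - 720. Dividing through by -40 gives the monic gcd w**2 + 9w + 18.

18 + 9w + w**2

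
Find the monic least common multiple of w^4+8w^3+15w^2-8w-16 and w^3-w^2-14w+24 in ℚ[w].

w^6+3w^5-19w^4-35w^3+114w^2+32w-96

Euclidean algorithm in ℚ[w]:
  w^4+8w^3+15w^2-8w-16 = (w+9)(w^3-w^2-14w+24) + (38w^2+94w-232)
  w^3-w^2-14w+24 = ((1/38)w-33/361)(38w^2+94w-232) + ((252/361)w+1008/361)
  38w^2+94w-232 = ((6859/126)w-10469/126)((252/361)w+1008/361) + (0)
Last nonzero remainder: (252/361)w+1008/361. Dividing through by 252/361 gives the monic gcd w+4.
Then lcm(f, g) = f·g / gcd(f, g); expanding and making the result monic gives the answer.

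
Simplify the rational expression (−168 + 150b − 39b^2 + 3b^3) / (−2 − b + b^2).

By polynomial division,
  3b^3 − 39b^2 + 150b − 168 = (3b − 36)(b^2 − b − 2) + (120b − 240)
  b^2 − b − 2 = ((1/120)b + 1/120)(120b − 240) + (0)
Last nonzero remainder: 120b − 240. Dividing through by 120 gives the monic gcd b − 2.
Cancel b − 2 from numerator and denominator to get the reduced form.

(84 − 33b + 3b^2)/(1 + b)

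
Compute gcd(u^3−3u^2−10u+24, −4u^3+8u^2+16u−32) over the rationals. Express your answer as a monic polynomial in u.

Repeated division with remainder:
  u^3−3u^2−10u+24 = (−1/4)(−4u^3+8u^2+16u−32) + (−u^2−6u+16)
  −4u^3+8u^2+16u−32 = (4u−32)(−u^2−6u+16) + (−240u+480)
  −u^2−6u+16 = ((1/240)u+1/30)(−240u+480) + (0)
Last nonzero remainder: −240u+480. Dividing through by −240 gives the monic gcd u−2.

u−2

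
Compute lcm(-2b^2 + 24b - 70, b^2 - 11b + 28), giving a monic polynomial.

By polynomial division,
  -2b^2 + 24b - 70 = (-2)(b^2 - 11b + 28) + (2b - 14)
  b^2 - 11b + 28 = ((1/2)b - 2)(2b - 14) + (0)
Last nonzero remainder: 2b - 14. Dividing through by 2 gives the monic gcd b - 7.
Then lcm(f, g) = f·g / gcd(f, g); expanding and making the result monic gives the answer.

b^3 - 16b^2 + 83b - 140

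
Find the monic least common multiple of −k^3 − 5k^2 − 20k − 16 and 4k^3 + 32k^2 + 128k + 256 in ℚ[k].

Euclidean algorithm in ℚ[k]:
  −k^3 − 5k^2 − 20k − 16 = (−1/4)(4k^3 + 32k^2 + 128k + 256) + (3k^2 + 12k + 48)
  4k^3 + 32k^2 + 128k + 256 = ((4/3)k + 16/3)(3k^2 + 12k + 48) + (0)
Last nonzero remainder: 3k^2 + 12k + 48. Dividing through by 3 gives the monic gcd k^2 + 4k + 16.
Then lcm(f, g) = f·g / gcd(f, g); expanding and making the result monic gives the answer.

k^4 + 9k^3 + 40k^2 + 96k + 64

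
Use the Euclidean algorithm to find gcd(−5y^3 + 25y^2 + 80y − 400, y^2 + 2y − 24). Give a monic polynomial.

Repeated division with remainder:
  −5y^3 + 25y^2 + 80y − 400 = (−5y + 35)(y^2 + 2y − 24) + (−110y + 440)
  y^2 + 2y − 24 = (−(1/110)y − 3/55)(−110y + 440) + (0)
Last nonzero remainder: −110y + 440. Dividing through by −110 gives the monic gcd y − 4.

y − 4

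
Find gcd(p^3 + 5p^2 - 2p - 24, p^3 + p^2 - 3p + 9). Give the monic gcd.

By polynomial division,
  p^3 + 5p^2 - 2p - 24 = (p^3 + p^2 - 3p + 9) + (4p^2 + p - 33)
  p^3 + p^2 - 3p + 9 = ((1/4)p + 3/16)(4p^2 + p - 33) + ((81/16)p + 243/16)
  4p^2 + p - 33 = ((64/81)p - 176/81)((81/16)p + 243/16) + (0)
Last nonzero remainder: (81/16)p + 243/16. Dividing through by 81/16 gives the monic gcd p + 3.

p + 3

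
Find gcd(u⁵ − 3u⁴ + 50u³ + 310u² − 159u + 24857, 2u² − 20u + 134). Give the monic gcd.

Apply the Euclidean algorithm:
  u⁵ − 3u⁴ + 50u³ + 310u² − 159u + 24857 = ((1/2)u³ + (7/2)u² + (53/2)u + 371/2)(2u² − 20u + 134) + (0)
Last nonzero remainder: 2u² − 20u + 134. Dividing through by 2 gives the monic gcd u² − 10u + 67.

u² − 10u + 67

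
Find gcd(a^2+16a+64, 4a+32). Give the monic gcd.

Apply the Euclidean algorithm:
  a^2+16a+64 = ((1/4)a+2)(4a+32) + (0)
Last nonzero remainder: 4a+32. Dividing through by 4 gives the monic gcd a+8.

a+8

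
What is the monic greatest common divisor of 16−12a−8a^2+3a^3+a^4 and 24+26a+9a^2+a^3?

8+6a+a^2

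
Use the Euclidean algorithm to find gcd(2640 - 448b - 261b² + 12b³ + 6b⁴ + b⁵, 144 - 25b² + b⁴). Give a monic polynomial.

Euclidean algorithm in ℚ[b]:
  b⁵ + 6b⁴ + 12b³ - 261b² - 448b + 2640 = (b + 6)(b⁴ - 25b² + 144) + (37b³ - 111b² - 592b + 1776)
  b⁴ - 25b² + 144 = ((1/37)b + 3/37)(37b³ - 111b² - 592b + 1776) + (0)
Last nonzero remainder: 37b³ - 111b² - 592b + 1776. Dividing through by 37 gives the monic gcd b³ - 3b² - 16b + 48.

48 - 16b - 3b² + b³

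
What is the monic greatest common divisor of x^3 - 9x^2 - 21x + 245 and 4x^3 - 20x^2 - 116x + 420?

x^2 - 2x - 35

Euclidean algorithm in ℚ[x]:
  x^3 - 9x^2 - 21x + 245 = (1/4)(4x^3 - 20x^2 - 116x + 420) + (-4x^2 + 8x + 140)
  4x^3 - 20x^2 - 116x + 420 = (-x + 3)(-4x^2 + 8x + 140) + (0)
Last nonzero remainder: -4x^2 + 8x + 140. Dividing through by -4 gives the monic gcd x^2 - 2x - 35.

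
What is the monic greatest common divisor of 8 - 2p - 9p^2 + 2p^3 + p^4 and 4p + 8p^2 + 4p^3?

1 + p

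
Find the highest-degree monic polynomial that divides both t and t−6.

1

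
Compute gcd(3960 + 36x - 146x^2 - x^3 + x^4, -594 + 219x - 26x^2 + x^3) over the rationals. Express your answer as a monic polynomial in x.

66 - 17x + x^2

Repeated division with remainder:
  x^4 - x^3 - 146x^2 + 36x + 3960 = (x + 25)(x^3 - 26x^2 + 219x - 594) + (285x^2 - 4845x + 18810)
  x^3 - 26x^2 + 219x - 594 = ((1/285)x - 3/95)(285x^2 - 4845x + 18810) + (0)
Last nonzero remainder: 285x^2 - 4845x + 18810. Dividing through by 285 gives the monic gcd x^2 - 17x + 66.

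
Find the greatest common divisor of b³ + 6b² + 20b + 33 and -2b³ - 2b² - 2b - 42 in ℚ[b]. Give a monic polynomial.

b + 3

Apply the Euclidean algorithm:
  b³ + 6b² + 20b + 33 = (-1/2)(-2b³ - 2b² - 2b - 42) + (5b² + 19b + 12)
  -2b³ - 2b² - 2b - 42 = (-(2/5)b + 28/25)(5b² + 19b + 12) + (-(462/25)b - 1386/25)
  5b² + 19b + 12 = (-(125/462)b - 50/231)(-(462/25)b - 1386/25) + (0)
Last nonzero remainder: -(462/25)b - 1386/25. Dividing through by -462/25 gives the monic gcd b + 3.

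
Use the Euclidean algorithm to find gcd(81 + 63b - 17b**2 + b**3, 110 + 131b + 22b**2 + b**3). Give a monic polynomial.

By polynomial division,
  b**3 - 17b**2 + 63b + 81 = (b**3 + 22b**2 + 131b + 110) + (-39b**2 - 68b - 29)
  b**3 + 22b**2 + 131b + 110 = (-(1/39)b - 790/1521)(-39b**2 - 68b - 29) + ((144400/1521)b + 144400/1521)
  -39b**2 - 68b - 29 = (-(59319/144400)b - 44109/144400)((144400/1521)b + 144400/1521) + (0)
Last nonzero remainder: (144400/1521)b + 144400/1521. Dividing through by 144400/1521 gives the monic gcd b + 1.

1 + b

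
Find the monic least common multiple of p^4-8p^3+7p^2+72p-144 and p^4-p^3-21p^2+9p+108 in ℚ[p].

p^5-5p^4-17p^3+93p^2+72p-432

Apply the Euclidean algorithm:
  p^4-8p^3+7p^2+72p-144 = (p^4-p^3-21p^2+9p+108) + (-7p^3+28p^2+63p-252)
  p^4-p^3-21p^2+9p+108 = (-(1/7)p-3/7)(-7p^3+28p^2+63p-252) + (0)
Last nonzero remainder: -7p^3+28p^2+63p-252. Dividing through by -7 gives the monic gcd p^3-4p^2-9p+36.
Then lcm(f, g) = f·g / gcd(f, g); expanding and making the result monic gives the answer.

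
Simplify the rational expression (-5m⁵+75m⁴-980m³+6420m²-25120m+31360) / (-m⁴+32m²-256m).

(5m³-35m²+540m-980)/(m²+8m)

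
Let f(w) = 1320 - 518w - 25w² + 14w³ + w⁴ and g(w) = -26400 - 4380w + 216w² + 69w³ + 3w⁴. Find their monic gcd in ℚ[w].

110 + 21w + w²

Apply the Euclidean algorithm:
  w⁴ + 14w³ - 25w² - 518w + 1320 = (1/3)(3w⁴ + 69w³ + 216w² - 4380w - 26400) + (-9w³ - 97w² + 942w + 10120)
  3w⁴ + 69w³ + 216w² - 4380w - 26400 = (-(1/3)w - 110/27)(-9w³ - 97w² + 942w + 10120) + ((3640/27)w² + (25480/9)w + 400400/27)
  -9w³ - 97w² + 942w + 10120 = (-(243/3640)w + 621/910)((3640/27)w² + (25480/9)w + 400400/27) + (0)
Last nonzero remainder: (3640/27)w² + (25480/9)w + 400400/27. Dividing through by 3640/27 gives the monic gcd w² + 21w + 110.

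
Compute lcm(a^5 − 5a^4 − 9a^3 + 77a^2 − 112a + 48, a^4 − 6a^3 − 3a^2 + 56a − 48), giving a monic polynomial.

a^7 − 6a^6 − 16a^5 + 146a^4 − 81a^3 − 764a^2 + 1296a − 576

By polynomial division,
  a^5 − 5a^4 − 9a^3 + 77a^2 − 112a + 48 = (a + 1)(a^4 − 6a^3 − 3a^2 + 56a − 48) + (24a^2 − 120a + 96)
  a^4 − 6a^3 − 3a^2 + 56a − 48 = ((1/24)a^2 − (1/24)a − 1/2)(24a^2 − 120a + 96) + (0)
Last nonzero remainder: 24a^2 − 120a + 96. Dividing through by 24 gives the monic gcd a^2 − 5a + 4.
Then lcm(f, g) = f·g / gcd(f, g); expanding and making the result monic gives the answer.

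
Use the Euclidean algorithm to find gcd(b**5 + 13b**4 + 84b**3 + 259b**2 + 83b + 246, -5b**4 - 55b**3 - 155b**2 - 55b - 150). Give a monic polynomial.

b**3 + 6b**2 + b + 6

Repeated division with remainder:
  b**5 + 13b**4 + 84b**3 + 259b**2 + 83b + 246 = (-(1/5)b - 2/5)(-5b**4 - 55b**3 - 155b**2 - 55b - 150) + (31b**3 + 186b**2 + 31b + 186)
  -5b**4 - 55b**3 - 155b**2 - 55b - 150 = (-(5/31)b - 25/31)(31b**3 + 186b**2 + 31b + 186) + (0)
Last nonzero remainder: 31b**3 + 186b**2 + 31b + 186. Dividing through by 31 gives the monic gcd b**3 + 6b**2 + b + 6.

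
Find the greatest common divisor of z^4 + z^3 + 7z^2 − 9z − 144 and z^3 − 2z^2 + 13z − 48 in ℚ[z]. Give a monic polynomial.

z^3 − 2z^2 + 13z − 48

Apply the Euclidean algorithm:
  z^4 + z^3 + 7z^2 − 9z − 144 = (z + 3)(z^3 − 2z^2 + 13z − 48) + (0)
The last nonzero remainder z^3 − 2z^2 + 13z − 48 is already monic.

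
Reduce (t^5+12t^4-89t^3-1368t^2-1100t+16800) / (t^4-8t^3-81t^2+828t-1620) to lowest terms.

Repeated division with remainder:
  t^5+12t^4-89t^3-1368t^2-1100t+16800 = (t+20)(t^4-8t^3-81t^2+828t-1620) + (152t^3-576t^2-16040t+49200)
  t^4-8t^3-81t^2+828t-1620 = ((1/152)t-10/361)(152t^3-576t^2-16040t+49200) + ((3094/361)t^2+(21658/361)t-92820/361)
  152t^3-576t^2-16040t+49200 = ((27436/1547)t-296020/1547)((3094/361)t^2+(21658/361)t-92820/361) + (0)
Last nonzero remainder: (3094/361)t^2+(21658/361)t-92820/361. Dividing through by 3094/361 gives the monic gcd t^2+7t-30.
Cancel t^2+7t-30 from numerator and denominator to get the reduced form.

(t^3+5t^2-94t-560)/(t^2-15t+54)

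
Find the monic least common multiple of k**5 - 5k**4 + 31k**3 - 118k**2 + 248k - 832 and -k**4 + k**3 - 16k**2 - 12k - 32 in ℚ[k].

Apply the Euclidean algorithm:
  k**5 - 5k**4 + 31k**3 - 118k**2 + 248k - 832 = (-k + 4)(-k**4 + k**3 - 16k**2 - 12k - 32) + (11k**3 - 66k**2 + 264k - 704)
  -k**4 + k**3 - 16k**2 - 12k - 32 = (-(1/11)k - 5/11)(11k**3 - 66k**2 + 264k - 704) + (-22k**2 + 44k - 352)
  11k**3 - 66k**2 + 264k - 704 = (-(1/2)k + 2)(-22k**2 + 44k - 352) + (0)
Last nonzero remainder: -22k**2 + 44k - 352. Dividing through by -22 gives the monic gcd k**2 - 2k + 16.
Then lcm(f, g) = f·g / gcd(f, g); expanding and making the result monic gives the answer.

k**7 - 4k**6 + 28k**5 - 97k**4 + 192k**3 - 820k**2 - 336k - 1664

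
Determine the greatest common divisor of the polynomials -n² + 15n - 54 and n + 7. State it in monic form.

1

Repeated division with remainder:
  -n² + 15n - 54 = (-n + 22)(n + 7) + (-208)
  n + 7 = (-(1/208)n - 7/208)(-208) + (0)
The last nonzero remainder is the constant -208, so the polynomials are coprime and gcd = 1.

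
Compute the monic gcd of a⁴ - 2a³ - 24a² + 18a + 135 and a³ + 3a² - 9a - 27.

Apply the Euclidean algorithm:
  a⁴ - 2a³ - 24a² + 18a + 135 = (a - 5)(a³ + 3a² - 9a - 27) + (0)
The last nonzero remainder a³ + 3a² - 9a - 27 is already monic.

a³ + 3a² - 9a - 27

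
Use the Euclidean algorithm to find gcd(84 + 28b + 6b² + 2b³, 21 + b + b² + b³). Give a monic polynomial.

Repeated division with remainder:
  2b³ + 6b² + 28b + 84 = (2)(b³ + b² + b + 21) + (4b² + 26b + 42)
  b³ + b² + b + 21 = ((1/4)b − 11/8)(4b² + 26b + 42) + ((105/4)b + 315/4)
  4b² + 26b + 42 = ((16/105)b + 8/15)((105/4)b + 315/4) + (0)
Last nonzero remainder: (105/4)b + 315/4. Dividing through by 105/4 gives the monic gcd b + 3.

3 + b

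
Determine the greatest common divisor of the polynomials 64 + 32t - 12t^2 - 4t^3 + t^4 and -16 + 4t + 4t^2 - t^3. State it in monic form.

-8 - 2t + t^2

Repeated division with remainder:
  t^4 - 4t^3 - 12t^2 + 32t + 64 = (-t)(-t^3 + 4t^2 + 4t - 16) + (-8t^2 + 16t + 64)
  -t^3 + 4t^2 + 4t - 16 = ((1/8)t - 1/4)(-8t^2 + 16t + 64) + (0)
Last nonzero remainder: -8t^2 + 16t + 64. Dividing through by -8 gives the monic gcd t^2 - 2t - 8.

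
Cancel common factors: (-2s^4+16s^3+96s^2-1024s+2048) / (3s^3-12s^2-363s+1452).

By polynomial division,
  -2s^4+16s^3+96s^2-1024s+2048 = (-(2/3)s+8/3)(3s^3-12s^2-363s+1452) + (-114s^2+912s-1824)
  3s^3-12s^2-363s+1452 = (-(1/38)s-2/19)(-114s^2+912s-1824) + (-315s+1260)
  -114s^2+912s-1824 = ((38/105)s-152/105)(-315s+1260) + (0)
Last nonzero remainder: -315s+1260. Dividing through by -315 gives the monic gcd s-4.
Cancel s-4 from numerator and denominator to get the reduced form.

(-2s^3+8s^2+128s-512)/(3s^2-363)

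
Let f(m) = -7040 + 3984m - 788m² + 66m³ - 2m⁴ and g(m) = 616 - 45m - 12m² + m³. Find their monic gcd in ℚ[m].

Apply the Euclidean algorithm:
  -2m⁴ + 66m³ - 788m² + 3984m - 7040 = (-2m + 42)(m³ - 12m² - 45m + 616) + (-374m² + 7106m - 32912)
  m³ - 12m² - 45m + 616 = (-(1/374)m - 7/374)(-374m² + 7106m - 32912) + (0)
Last nonzero remainder: -374m² + 7106m - 32912. Dividing through by -374 gives the monic gcd m² - 19m + 88.

88 - 19m + m²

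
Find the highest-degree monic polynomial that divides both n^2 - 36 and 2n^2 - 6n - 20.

1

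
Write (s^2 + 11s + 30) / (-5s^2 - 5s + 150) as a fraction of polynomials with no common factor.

By polynomial division,
  s^2 + 11s + 30 = (-1/5)(-5s^2 - 5s + 150) + (10s + 60)
  -5s^2 - 5s + 150 = (-(1/2)s + 5/2)(10s + 60) + (0)
Last nonzero remainder: 10s + 60. Dividing through by 10 gives the monic gcd s + 6.
Cancel s + 6 from numerator and denominator to get the reduced form.

(-s - 5)/(5s - 25)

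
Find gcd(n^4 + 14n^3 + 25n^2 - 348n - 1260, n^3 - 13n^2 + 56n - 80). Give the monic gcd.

n - 5

By polynomial division,
  n^4 + 14n^3 + 25n^2 - 348n - 1260 = (n + 27)(n^3 - 13n^2 + 56n - 80) + (320n^2 - 1780n + 900)
  n^3 - 13n^2 + 56n - 80 = ((1/320)n - 119/5120)(320n^2 - 1780n + 900) + ((3025/256)n - 15125/256)
  320n^2 - 1780n + 900 = ((16384/605)n - 9216/605)((3025/256)n - 15125/256) + (0)
Last nonzero remainder: (3025/256)n - 15125/256. Dividing through by 3025/256 gives the monic gcd n - 5.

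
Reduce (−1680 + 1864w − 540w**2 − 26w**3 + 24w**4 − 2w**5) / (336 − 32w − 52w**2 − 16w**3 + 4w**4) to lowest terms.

(−70 + 31w + 4w**2 − w**3)/(14 + 8w + 2w**2)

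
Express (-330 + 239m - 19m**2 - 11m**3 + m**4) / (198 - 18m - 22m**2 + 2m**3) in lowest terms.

(-10 + 3m + m**2)/(6 + 2m)

By polynomial division,
  m**4 - 11m**3 - 19m**2 + 239m - 330 = ((1/2)m)(2m**3 - 22m**2 - 18m + 198) + (-10m**2 + 140m - 330)
  2m**3 - 22m**2 - 18m + 198 = (-(1/5)m - 3/5)(-10m**2 + 140m - 330) + (0)
Last nonzero remainder: -10m**2 + 140m - 330. Dividing through by -10 gives the monic gcd m**2 - 14m + 33.
Cancel m**2 - 14m + 33 from numerator and denominator to get the reduced form.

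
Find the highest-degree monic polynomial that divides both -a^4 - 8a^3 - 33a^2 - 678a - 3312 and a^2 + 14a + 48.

Repeated division with remainder:
  -a^4 - 8a^3 - 33a^2 - 678a - 3312 = (-a^2 + 6a - 69)(a^2 + 14a + 48) + (0)
The last nonzero remainder a^2 + 14a + 48 is already monic.

a^2 + 14a + 48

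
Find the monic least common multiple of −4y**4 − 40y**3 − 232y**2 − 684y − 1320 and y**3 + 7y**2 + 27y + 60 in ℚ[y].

y**5 + 14y**4 + 98y**3 + 403y**2 + 1014y + 1320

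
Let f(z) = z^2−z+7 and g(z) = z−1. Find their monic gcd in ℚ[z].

1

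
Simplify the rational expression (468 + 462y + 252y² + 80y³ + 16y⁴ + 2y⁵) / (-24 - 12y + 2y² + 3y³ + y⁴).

(78 + 38y + 10y² + 2y³)/(-4 + y²)

Apply the Euclidean algorithm:
  2y⁵ + 16y⁴ + 80y³ + 252y² + 462y + 468 = (2y + 10)(y⁴ + 3y³ + 2y² - 12y - 24) + (46y³ + 256y² + 630y + 708)
  y⁴ + 3y³ + 2y² - 12y - 24 = ((1/46)y - 59/1058)(46y³ + 256y² + 630y + 708) + ((1365/529)y² + (4095/529)y + 8190/529)
  46y³ + 256y² + 630y + 708 = ((24334/1365)y + 62422/1365)((1365/529)y² + (4095/529)y + 8190/529) + (0)
Last nonzero remainder: (1365/529)y² + (4095/529)y + 8190/529. Dividing through by 1365/529 gives the monic gcd y² + 3y + 6.
Cancel y² + 3y + 6 from numerator and denominator to get the reduced form.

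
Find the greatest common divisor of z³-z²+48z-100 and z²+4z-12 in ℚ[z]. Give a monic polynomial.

z-2

By polynomial division,
  z³-z²+48z-100 = (z-5)(z²+4z-12) + (80z-160)
  z²+4z-12 = ((1/80)z+3/40)(80z-160) + (0)
Last nonzero remainder: 80z-160. Dividing through by 80 gives the monic gcd z-2.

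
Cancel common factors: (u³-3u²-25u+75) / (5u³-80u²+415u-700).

(u²+2u-15)/(5u²-55u+140)

Euclidean algorithm in ℚ[u]:
  u³-3u²-25u+75 = (1/5)(5u³-80u²+415u-700) + (13u²-108u+215)
  5u³-80u²+415u-700 = ((5/13)u-500/169)(13u²-108u+215) + ((2160/169)u-10800/169)
  13u²-108u+215 = ((2197/2160)u-7267/2160)((2160/169)u-10800/169) + (0)
Last nonzero remainder: (2160/169)u-10800/169. Dividing through by 2160/169 gives the monic gcd u-5.
Cancel u-5 from numerator and denominator to get the reduced form.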